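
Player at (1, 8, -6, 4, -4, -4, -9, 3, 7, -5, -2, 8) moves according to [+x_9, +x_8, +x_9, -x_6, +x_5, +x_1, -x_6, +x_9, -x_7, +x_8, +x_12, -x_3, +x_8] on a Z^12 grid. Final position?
(2, 8, -7, 4, -3, -6, -10, 6, 10, -5, -2, 9)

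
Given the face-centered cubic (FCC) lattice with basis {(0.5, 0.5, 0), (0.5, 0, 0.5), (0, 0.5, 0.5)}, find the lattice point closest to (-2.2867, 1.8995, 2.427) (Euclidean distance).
(-2.5, 2, 2.5)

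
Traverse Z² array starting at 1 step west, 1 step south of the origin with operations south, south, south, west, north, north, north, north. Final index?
(-2, 0)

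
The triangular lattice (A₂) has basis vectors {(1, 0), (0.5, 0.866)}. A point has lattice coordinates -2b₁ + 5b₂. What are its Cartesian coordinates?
(0.5, 4.33)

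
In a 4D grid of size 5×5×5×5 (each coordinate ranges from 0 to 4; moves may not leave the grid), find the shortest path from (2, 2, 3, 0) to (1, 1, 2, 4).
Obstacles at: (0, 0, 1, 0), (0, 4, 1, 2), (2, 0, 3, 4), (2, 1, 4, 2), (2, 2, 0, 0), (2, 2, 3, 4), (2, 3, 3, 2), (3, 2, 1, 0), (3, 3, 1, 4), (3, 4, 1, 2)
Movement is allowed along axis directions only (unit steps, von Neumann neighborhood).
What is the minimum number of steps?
7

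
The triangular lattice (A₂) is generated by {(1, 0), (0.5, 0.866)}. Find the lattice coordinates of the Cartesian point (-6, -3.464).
-4b₁ - 4b₂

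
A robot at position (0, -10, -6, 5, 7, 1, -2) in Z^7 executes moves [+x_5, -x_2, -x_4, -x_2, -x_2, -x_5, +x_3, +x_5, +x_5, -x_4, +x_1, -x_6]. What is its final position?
(1, -13, -5, 3, 9, 0, -2)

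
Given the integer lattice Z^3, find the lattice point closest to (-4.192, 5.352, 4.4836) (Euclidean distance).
(-4, 5, 4)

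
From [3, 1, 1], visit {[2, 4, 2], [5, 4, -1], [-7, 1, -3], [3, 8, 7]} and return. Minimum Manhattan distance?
60
(one optimal route: (3, 1, 1) → (2, 4, 2) → (3, 8, 7) → (5, 4, -1) → (-7, 1, -3) → (3, 1, 1))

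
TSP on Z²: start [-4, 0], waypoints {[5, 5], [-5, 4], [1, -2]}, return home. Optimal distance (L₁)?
34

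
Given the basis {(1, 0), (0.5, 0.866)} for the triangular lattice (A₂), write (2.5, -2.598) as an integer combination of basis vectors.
4b₁ - 3b₂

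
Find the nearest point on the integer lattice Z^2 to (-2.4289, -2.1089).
(-2, -2)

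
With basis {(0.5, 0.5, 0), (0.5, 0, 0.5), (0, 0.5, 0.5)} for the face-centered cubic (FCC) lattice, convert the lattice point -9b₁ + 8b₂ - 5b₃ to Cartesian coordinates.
(-0.5, -7, 1.5)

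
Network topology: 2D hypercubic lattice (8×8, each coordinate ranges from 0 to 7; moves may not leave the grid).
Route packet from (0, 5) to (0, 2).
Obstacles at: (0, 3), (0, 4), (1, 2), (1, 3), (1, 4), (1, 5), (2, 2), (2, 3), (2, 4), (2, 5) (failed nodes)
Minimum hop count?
13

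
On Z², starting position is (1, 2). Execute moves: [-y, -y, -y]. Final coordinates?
(1, -1)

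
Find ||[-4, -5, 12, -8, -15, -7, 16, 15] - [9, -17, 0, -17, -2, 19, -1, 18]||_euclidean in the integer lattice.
41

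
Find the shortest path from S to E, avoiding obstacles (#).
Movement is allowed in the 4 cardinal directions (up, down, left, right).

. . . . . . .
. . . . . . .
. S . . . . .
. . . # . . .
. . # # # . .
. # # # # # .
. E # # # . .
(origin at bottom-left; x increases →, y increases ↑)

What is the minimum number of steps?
6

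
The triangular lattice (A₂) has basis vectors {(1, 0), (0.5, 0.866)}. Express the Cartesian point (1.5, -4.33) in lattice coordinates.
4b₁ - 5b₂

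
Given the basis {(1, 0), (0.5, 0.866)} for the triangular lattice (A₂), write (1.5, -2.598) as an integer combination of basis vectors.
3b₁ - 3b₂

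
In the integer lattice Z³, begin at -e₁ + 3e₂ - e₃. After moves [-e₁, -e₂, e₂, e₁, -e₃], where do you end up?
(-1, 3, -2)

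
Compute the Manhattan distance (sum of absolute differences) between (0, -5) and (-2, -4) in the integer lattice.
3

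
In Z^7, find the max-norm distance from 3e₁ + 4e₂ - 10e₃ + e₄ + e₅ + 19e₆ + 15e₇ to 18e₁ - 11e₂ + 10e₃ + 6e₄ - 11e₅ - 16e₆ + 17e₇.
35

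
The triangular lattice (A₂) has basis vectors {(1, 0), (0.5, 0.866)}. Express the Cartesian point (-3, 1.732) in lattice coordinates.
-4b₁ + 2b₂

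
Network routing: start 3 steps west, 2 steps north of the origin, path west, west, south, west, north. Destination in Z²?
(-6, 2)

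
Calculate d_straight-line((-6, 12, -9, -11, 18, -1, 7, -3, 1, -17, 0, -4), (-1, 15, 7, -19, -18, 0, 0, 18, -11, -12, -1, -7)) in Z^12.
48.1664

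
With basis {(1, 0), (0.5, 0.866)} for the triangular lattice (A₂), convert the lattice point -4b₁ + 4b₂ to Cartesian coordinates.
(-2, 3.464)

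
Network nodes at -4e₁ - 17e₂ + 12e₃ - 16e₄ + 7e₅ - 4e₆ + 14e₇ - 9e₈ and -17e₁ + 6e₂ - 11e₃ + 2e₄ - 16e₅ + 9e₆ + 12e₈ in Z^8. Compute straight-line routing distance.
53.7215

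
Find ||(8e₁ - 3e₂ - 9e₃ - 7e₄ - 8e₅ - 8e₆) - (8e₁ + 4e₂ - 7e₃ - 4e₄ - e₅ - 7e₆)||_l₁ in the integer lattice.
20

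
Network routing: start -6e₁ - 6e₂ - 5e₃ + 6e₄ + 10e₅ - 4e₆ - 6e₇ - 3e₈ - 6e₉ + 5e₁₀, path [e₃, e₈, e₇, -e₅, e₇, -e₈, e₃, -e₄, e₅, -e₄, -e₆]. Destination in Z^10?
(-6, -6, -3, 4, 10, -5, -4, -3, -6, 5)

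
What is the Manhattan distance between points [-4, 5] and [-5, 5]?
1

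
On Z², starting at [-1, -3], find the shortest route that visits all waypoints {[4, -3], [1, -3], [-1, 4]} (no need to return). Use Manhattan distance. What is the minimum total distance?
17
(one optimal route: (-1, -3) → (4, -3) → (1, -3) → (-1, 4))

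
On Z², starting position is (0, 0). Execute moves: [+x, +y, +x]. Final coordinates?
(2, 1)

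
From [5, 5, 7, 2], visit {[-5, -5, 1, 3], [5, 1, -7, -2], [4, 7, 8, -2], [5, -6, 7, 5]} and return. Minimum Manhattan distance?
92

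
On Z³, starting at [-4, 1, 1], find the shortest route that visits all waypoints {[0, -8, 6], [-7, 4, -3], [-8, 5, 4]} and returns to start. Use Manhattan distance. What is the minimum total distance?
60
(one optimal route: (-4, 1, 1) → (0, -8, 6) → (-8, 5, 4) → (-7, 4, -3) → (-4, 1, 1))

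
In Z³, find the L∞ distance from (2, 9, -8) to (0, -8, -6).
17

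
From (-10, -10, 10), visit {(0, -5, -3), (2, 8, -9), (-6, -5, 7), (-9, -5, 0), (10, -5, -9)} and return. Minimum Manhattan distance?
114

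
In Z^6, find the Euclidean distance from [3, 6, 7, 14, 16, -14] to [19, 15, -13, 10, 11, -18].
28.178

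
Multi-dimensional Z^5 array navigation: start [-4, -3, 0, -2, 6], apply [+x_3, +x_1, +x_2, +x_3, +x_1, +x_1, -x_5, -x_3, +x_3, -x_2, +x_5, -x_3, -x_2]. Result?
(-1, -4, 1, -2, 6)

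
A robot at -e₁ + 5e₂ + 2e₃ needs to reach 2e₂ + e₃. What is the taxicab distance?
5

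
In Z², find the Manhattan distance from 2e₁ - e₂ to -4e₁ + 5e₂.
12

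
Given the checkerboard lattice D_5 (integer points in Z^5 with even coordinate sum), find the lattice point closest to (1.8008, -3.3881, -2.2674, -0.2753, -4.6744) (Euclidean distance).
(2, -3, -2, 0, -5)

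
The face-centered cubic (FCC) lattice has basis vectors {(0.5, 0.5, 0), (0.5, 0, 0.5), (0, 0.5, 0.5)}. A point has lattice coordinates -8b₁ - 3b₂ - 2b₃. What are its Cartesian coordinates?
(-5.5, -5, -2.5)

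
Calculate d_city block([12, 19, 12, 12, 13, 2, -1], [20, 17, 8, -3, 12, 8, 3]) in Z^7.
40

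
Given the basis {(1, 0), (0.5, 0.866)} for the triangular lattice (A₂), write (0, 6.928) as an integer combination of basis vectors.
-4b₁ + 8b₂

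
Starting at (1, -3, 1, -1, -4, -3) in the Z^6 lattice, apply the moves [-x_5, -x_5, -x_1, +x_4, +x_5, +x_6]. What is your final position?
(0, -3, 1, 0, -5, -2)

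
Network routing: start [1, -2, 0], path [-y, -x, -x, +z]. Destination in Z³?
(-1, -3, 1)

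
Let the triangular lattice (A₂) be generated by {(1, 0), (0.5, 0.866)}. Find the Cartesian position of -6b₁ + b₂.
(-5.5, 0.866)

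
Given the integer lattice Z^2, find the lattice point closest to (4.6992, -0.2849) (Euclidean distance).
(5, 0)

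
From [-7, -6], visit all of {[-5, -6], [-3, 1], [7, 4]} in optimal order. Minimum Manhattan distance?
24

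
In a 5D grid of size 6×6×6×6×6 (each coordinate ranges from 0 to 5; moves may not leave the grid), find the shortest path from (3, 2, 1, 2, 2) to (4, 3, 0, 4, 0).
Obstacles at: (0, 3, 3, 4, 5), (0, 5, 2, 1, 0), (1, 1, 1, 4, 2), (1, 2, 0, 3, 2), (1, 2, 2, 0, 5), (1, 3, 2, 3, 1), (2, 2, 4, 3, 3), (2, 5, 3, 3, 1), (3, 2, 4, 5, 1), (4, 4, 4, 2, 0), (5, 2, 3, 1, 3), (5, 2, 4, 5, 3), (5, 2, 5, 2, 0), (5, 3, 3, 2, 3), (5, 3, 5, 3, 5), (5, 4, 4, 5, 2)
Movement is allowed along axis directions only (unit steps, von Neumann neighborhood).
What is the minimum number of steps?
7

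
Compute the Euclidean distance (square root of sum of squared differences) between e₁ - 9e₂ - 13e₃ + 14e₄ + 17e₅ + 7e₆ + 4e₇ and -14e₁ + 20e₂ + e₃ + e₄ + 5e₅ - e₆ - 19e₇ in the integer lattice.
46.5618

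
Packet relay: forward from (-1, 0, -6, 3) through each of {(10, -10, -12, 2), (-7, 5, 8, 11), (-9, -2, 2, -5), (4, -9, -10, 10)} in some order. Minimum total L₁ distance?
118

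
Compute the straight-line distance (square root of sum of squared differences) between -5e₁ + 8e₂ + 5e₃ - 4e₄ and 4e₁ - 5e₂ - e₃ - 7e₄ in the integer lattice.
17.1756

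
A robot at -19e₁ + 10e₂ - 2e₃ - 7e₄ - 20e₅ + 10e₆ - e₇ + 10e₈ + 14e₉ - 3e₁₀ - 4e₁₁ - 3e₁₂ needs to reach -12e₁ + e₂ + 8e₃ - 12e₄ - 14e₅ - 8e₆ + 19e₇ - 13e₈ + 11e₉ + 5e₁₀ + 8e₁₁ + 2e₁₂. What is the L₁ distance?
126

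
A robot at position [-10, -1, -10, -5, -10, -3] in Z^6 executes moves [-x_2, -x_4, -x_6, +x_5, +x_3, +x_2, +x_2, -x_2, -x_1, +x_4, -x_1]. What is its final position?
(-12, -1, -9, -5, -9, -4)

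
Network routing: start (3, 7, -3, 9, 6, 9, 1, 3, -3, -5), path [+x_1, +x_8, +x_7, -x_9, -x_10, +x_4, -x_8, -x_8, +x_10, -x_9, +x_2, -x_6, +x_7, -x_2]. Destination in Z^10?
(4, 7, -3, 10, 6, 8, 3, 2, -5, -5)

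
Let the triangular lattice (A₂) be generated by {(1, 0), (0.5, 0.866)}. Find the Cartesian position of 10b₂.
(5, 8.66)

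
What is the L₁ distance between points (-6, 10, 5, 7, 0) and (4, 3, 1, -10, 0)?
38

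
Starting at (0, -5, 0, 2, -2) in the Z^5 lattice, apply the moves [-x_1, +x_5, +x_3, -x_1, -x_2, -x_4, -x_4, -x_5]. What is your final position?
(-2, -6, 1, 0, -2)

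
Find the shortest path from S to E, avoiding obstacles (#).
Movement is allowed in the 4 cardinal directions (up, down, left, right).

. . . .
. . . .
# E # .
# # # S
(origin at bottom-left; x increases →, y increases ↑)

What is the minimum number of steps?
5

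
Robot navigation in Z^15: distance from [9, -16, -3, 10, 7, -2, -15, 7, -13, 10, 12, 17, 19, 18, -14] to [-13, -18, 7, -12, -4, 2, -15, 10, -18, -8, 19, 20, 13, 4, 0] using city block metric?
141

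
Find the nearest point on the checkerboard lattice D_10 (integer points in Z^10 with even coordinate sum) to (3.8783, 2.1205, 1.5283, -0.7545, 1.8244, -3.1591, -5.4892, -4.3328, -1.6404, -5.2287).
(4, 2, 2, -1, 2, -3, -5, -4, -2, -5)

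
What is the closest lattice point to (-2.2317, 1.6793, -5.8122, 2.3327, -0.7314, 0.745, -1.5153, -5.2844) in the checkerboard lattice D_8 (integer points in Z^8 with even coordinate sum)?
(-2, 2, -6, 2, -1, 1, -1, -5)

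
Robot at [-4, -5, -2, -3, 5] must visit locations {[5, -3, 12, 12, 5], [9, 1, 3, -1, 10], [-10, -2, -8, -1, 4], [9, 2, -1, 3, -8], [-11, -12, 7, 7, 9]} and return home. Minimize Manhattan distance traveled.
198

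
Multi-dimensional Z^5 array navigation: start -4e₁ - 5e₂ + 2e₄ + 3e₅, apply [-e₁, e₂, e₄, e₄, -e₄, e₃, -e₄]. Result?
(-5, -4, 1, 2, 3)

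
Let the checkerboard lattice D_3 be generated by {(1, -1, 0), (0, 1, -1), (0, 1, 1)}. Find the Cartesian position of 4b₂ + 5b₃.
(0, 9, 1)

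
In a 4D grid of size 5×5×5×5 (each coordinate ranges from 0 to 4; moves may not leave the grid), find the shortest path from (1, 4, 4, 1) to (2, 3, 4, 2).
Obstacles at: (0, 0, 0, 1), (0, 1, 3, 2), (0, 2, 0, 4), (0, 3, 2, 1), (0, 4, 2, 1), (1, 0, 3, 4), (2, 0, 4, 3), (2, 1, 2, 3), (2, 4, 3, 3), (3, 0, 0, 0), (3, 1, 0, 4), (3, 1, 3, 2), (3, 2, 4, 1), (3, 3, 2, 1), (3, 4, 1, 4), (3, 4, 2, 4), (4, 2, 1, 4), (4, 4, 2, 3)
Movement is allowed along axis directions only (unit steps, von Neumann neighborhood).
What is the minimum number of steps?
3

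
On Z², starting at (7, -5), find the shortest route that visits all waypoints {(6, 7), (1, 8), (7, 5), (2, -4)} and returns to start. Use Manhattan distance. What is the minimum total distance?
38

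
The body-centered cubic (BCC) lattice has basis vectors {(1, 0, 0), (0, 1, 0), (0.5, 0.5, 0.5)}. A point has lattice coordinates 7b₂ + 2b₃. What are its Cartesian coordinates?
(1, 8, 1)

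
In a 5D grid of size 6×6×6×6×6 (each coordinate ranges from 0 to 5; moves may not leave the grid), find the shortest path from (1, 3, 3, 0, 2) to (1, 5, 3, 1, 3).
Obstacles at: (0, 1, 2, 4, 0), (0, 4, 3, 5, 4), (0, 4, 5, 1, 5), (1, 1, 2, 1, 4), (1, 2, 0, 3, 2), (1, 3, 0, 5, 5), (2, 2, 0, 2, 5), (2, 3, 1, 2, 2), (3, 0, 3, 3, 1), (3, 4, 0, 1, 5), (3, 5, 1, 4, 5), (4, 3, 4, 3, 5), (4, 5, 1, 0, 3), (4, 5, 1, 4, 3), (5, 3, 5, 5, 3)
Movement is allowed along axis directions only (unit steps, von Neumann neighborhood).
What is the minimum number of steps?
4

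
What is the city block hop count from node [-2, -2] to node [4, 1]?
9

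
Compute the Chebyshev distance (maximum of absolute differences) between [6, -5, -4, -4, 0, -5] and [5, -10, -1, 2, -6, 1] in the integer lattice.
6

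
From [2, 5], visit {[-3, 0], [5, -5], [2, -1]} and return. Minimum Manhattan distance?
36
(one optimal route: (2, 5) → (-3, 0) → (5, -5) → (2, -1) → (2, 5))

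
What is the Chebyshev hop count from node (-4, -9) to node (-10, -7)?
6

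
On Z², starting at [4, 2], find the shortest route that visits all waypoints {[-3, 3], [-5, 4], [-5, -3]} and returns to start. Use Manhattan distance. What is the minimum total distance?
32
(one optimal route: (4, 2) → (-3, 3) → (-5, 4) → (-5, -3) → (4, 2))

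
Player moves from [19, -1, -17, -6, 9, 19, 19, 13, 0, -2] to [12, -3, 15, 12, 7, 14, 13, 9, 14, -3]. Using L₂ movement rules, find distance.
40.9756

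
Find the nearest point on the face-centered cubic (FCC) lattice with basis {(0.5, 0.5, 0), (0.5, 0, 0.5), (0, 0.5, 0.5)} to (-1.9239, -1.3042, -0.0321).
(-2, -1, 0)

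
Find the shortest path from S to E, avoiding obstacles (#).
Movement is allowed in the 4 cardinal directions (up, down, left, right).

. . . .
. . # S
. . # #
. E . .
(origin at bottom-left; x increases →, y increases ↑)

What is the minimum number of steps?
6
(one shortest path: (3, 2) → (3, 3) → (2, 3) → (1, 3) → (1, 2) → (1, 1) → (1, 0))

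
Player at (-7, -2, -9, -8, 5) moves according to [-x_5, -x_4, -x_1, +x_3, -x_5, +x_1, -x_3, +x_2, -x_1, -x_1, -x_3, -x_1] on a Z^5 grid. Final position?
(-10, -1, -10, -9, 3)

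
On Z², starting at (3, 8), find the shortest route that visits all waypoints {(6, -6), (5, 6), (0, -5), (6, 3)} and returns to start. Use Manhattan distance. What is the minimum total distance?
40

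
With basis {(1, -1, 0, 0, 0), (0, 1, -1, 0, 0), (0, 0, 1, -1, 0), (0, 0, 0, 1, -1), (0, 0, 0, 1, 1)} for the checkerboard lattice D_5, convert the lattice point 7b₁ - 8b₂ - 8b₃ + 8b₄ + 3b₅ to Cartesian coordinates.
(7, -15, 0, 19, -5)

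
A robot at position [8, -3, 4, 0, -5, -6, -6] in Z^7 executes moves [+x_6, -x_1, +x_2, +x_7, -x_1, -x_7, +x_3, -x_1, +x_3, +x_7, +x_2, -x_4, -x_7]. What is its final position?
(5, -1, 6, -1, -5, -5, -6)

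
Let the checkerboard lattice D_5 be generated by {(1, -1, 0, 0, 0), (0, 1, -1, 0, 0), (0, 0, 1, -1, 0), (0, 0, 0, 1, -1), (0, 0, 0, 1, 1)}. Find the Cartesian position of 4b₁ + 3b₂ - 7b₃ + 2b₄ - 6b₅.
(4, -1, -10, 3, -8)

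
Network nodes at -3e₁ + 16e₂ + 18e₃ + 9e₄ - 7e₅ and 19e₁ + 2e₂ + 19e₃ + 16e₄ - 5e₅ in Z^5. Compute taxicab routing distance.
46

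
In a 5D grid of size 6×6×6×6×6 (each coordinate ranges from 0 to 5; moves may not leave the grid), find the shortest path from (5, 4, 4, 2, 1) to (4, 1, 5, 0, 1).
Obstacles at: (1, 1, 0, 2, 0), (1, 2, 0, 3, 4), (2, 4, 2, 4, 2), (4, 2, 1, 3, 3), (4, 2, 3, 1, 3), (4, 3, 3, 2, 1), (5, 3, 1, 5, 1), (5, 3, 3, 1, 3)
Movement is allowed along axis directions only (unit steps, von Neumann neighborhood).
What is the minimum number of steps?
7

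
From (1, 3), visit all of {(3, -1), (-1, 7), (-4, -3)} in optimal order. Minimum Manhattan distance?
27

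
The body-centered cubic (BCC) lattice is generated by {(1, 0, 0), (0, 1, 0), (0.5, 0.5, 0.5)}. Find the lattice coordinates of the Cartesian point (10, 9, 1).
9b₁ + 8b₂ + 2b₃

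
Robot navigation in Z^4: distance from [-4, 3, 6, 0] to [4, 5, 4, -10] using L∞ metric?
10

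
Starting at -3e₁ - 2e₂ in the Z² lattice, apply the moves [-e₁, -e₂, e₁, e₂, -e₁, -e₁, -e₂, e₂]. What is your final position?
(-5, -2)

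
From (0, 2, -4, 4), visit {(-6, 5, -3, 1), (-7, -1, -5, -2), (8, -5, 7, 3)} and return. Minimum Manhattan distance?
88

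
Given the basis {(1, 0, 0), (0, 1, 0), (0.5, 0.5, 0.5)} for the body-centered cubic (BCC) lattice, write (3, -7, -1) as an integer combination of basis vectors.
4b₁ - 6b₂ - 2b₃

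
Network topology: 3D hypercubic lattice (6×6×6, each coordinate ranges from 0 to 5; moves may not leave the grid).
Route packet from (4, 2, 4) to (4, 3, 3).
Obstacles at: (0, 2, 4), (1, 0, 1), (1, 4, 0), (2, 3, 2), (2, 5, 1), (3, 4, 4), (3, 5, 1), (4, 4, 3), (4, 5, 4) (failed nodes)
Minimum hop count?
2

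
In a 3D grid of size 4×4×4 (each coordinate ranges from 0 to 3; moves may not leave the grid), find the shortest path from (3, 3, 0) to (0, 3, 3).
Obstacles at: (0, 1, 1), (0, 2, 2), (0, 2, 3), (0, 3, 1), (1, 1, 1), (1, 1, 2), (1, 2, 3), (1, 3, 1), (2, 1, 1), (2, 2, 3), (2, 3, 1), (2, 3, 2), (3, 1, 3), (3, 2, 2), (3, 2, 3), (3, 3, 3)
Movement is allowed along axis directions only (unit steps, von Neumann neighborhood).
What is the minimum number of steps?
8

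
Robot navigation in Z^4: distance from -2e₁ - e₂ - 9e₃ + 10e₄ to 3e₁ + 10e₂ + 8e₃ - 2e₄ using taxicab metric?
45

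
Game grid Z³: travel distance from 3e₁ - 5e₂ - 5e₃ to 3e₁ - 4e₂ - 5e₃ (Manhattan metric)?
1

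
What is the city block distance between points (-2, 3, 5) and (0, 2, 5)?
3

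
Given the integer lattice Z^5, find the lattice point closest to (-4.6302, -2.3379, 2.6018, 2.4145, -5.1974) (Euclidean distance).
(-5, -2, 3, 2, -5)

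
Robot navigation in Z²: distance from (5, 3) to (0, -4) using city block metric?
12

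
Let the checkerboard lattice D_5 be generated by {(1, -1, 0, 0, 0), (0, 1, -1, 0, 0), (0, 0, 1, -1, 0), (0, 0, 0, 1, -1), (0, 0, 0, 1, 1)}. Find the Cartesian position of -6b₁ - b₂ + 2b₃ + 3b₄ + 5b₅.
(-6, 5, 3, 6, 2)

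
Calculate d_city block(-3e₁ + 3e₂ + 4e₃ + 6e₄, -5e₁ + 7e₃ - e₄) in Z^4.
15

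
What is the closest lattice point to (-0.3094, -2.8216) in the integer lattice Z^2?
(0, -3)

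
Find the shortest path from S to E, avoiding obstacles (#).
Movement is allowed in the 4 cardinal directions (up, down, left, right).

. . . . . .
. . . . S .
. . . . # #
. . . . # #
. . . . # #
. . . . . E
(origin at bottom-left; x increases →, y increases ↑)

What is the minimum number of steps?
7
(one shortest path: (4, 4) → (3, 4) → (3, 3) → (3, 2) → (3, 1) → (3, 0) → (4, 0) → (5, 0))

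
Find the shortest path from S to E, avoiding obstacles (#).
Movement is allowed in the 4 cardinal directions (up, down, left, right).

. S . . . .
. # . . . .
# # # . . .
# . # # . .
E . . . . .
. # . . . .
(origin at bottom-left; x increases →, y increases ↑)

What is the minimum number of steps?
11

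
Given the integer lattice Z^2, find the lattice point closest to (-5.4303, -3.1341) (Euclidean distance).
(-5, -3)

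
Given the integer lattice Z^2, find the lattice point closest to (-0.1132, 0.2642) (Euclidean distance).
(0, 0)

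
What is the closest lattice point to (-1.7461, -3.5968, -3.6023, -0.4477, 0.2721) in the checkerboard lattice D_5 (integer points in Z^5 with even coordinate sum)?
(-2, -4, -4, 0, 0)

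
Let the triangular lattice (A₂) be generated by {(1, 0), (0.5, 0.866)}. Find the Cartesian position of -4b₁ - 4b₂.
(-6, -3.464)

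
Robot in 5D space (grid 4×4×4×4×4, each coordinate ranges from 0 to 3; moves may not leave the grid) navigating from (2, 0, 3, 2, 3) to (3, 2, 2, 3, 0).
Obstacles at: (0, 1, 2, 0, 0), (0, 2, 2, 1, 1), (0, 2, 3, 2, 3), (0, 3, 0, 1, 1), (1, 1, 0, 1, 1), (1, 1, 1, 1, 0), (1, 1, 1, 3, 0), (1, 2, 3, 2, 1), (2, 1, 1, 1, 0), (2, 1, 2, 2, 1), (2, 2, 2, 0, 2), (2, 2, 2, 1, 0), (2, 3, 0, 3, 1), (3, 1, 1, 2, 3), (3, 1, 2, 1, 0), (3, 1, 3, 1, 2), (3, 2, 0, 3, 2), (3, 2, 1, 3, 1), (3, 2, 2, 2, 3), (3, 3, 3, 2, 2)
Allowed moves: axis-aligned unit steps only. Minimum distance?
8
(one shortest path: (2, 0, 3, 2, 3) → (3, 0, 3, 2, 3) → (3, 1, 3, 2, 3) → (3, 2, 3, 2, 3) → (3, 2, 3, 3, 3) → (3, 2, 2, 3, 3) → (3, 2, 2, 3, 2) → (3, 2, 2, 3, 1) → (3, 2, 2, 3, 0))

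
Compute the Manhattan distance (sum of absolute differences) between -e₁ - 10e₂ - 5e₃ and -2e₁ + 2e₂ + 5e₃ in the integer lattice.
23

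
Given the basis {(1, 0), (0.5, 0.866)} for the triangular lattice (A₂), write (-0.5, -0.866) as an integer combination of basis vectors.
-b₂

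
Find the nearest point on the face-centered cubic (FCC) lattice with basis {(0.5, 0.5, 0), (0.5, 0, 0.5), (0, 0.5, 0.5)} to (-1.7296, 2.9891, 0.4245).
(-1.5, 3, 0.5)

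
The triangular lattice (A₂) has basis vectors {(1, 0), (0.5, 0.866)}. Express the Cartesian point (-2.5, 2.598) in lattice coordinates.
-4b₁ + 3b₂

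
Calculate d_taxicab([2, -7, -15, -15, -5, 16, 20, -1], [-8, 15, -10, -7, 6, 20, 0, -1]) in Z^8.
80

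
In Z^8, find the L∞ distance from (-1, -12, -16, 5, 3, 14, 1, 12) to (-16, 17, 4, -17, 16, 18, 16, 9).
29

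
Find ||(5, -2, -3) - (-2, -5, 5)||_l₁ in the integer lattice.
18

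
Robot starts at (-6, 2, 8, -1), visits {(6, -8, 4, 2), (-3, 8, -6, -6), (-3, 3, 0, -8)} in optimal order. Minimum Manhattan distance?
75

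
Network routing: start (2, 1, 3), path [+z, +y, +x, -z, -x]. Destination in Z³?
(2, 2, 3)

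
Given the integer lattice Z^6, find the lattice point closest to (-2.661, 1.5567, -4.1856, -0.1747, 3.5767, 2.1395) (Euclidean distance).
(-3, 2, -4, 0, 4, 2)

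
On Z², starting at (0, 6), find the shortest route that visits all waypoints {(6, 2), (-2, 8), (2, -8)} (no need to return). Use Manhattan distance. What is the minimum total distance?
32
(one optimal route: (0, 6) → (-2, 8) → (6, 2) → (2, -8))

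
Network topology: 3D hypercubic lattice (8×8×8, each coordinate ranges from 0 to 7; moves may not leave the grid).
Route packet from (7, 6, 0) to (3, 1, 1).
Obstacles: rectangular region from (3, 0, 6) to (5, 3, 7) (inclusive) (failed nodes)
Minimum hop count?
10
(one shortest path: (7, 6, 0) → (6, 6, 0) → (5, 6, 0) → (4, 6, 0) → (3, 6, 0) → (3, 5, 0) → (3, 4, 0) → (3, 3, 0) → (3, 2, 0) → (3, 1, 0) → (3, 1, 1))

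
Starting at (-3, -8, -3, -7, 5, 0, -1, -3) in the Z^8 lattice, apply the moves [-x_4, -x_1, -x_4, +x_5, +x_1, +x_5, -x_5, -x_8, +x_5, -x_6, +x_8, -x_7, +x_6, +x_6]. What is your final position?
(-3, -8, -3, -9, 7, 1, -2, -3)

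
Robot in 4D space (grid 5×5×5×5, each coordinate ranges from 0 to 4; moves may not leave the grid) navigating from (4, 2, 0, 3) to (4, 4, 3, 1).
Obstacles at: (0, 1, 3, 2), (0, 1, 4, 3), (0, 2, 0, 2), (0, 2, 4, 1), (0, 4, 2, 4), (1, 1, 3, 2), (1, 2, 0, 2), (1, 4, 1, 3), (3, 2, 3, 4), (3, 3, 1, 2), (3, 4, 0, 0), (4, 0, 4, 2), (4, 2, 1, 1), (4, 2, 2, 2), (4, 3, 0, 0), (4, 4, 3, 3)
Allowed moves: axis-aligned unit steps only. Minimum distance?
7
(one shortest path: (4, 2, 0, 3) → (4, 3, 0, 3) → (4, 4, 0, 3) → (4, 4, 1, 3) → (4, 4, 2, 3) → (4, 4, 2, 2) → (4, 4, 3, 2) → (4, 4, 3, 1))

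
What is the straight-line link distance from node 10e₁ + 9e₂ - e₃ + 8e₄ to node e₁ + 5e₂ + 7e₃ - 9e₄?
21.2132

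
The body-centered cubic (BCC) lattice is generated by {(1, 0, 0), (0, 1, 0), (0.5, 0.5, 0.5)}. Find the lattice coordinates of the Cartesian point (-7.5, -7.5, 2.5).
-10b₁ - 10b₂ + 5b₃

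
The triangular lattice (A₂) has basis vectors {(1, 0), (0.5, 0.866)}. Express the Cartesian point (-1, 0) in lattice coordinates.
-b₁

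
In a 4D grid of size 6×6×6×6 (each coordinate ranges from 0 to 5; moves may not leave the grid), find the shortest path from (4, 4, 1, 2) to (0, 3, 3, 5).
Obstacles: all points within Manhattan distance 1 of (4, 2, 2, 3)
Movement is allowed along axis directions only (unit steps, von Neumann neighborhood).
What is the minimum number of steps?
10
(one shortest path: (4, 4, 1, 2) → (3, 4, 1, 2) → (2, 4, 1, 2) → (1, 4, 1, 2) → (0, 4, 1, 2) → (0, 3, 1, 2) → (0, 3, 2, 2) → (0, 3, 3, 2) → (0, 3, 3, 3) → (0, 3, 3, 4) → (0, 3, 3, 5))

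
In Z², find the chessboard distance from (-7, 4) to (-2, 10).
6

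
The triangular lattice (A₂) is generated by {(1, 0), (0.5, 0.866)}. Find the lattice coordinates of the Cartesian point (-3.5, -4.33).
-b₁ - 5b₂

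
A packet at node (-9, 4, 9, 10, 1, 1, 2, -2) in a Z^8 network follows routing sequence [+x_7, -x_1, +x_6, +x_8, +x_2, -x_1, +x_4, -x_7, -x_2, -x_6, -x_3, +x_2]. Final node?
(-11, 5, 8, 11, 1, 1, 2, -1)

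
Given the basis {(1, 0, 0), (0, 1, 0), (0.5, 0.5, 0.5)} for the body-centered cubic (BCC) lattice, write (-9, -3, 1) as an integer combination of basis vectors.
-10b₁ - 4b₂ + 2b₃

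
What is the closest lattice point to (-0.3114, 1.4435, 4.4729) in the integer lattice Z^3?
(0, 1, 4)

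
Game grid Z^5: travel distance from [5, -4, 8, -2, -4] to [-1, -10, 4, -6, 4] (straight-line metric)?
12.9615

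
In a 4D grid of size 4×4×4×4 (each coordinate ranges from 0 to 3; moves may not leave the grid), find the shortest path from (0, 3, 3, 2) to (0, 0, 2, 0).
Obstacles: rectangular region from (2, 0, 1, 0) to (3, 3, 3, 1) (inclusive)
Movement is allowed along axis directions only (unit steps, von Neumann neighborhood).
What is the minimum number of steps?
6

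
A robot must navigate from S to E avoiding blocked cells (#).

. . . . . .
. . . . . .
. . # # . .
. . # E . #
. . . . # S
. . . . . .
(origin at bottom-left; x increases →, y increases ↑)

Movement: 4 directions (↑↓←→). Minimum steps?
5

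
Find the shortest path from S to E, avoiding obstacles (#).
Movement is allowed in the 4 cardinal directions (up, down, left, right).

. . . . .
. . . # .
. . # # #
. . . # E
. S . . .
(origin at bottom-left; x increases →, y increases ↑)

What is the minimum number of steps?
4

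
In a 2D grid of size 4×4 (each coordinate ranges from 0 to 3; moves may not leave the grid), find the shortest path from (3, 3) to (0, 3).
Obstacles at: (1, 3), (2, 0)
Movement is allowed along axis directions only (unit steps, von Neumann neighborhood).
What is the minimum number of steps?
5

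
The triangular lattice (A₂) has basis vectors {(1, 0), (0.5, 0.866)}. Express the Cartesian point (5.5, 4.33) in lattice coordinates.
3b₁ + 5b₂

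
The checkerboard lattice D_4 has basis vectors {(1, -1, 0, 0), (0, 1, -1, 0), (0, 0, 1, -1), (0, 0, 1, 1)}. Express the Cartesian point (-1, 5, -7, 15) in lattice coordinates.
-b₁ + 4b₂ - 9b₃ + 6b₄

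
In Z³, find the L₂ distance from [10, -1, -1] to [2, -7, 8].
13.4536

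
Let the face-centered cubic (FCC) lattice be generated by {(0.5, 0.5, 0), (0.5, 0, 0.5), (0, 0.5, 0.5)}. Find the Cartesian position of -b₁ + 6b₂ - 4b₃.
(2.5, -2.5, 1)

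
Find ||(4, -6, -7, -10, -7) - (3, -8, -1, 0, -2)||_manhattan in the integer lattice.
24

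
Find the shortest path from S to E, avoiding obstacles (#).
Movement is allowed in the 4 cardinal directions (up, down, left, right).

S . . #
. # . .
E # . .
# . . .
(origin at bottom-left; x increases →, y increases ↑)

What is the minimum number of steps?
2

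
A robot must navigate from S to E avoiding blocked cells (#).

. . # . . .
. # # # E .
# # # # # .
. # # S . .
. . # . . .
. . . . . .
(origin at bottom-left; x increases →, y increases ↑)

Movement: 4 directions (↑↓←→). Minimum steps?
5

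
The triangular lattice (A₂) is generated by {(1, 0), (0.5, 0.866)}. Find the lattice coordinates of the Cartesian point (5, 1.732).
4b₁ + 2b₂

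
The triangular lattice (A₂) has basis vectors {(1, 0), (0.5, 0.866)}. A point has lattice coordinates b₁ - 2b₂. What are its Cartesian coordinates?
(0, -1.732)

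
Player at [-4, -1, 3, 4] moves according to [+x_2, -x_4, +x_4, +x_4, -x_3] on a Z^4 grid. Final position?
(-4, 0, 2, 5)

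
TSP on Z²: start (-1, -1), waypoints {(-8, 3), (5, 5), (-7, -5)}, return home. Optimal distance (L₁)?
46
(one optimal route: (-1, -1) → (5, 5) → (-8, 3) → (-7, -5) → (-1, -1))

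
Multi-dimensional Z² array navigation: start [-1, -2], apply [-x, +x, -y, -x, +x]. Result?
(-1, -3)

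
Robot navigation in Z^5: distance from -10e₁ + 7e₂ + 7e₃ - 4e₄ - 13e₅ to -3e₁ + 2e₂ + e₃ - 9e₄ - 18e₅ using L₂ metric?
12.6491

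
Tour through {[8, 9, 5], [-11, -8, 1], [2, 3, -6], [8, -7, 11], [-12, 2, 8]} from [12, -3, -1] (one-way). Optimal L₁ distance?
112
(one optimal route: (12, -3, -1) → (8, -7, 11) → (8, 9, 5) → (2, 3, -6) → (-12, 2, 8) → (-11, -8, 1))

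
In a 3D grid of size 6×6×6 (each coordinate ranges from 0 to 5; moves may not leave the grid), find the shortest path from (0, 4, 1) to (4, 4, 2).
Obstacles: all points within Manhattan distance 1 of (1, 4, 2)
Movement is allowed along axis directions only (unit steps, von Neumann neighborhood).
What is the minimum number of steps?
7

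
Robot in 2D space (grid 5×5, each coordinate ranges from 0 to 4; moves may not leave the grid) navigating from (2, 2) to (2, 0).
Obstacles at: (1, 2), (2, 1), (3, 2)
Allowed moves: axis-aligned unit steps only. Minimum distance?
8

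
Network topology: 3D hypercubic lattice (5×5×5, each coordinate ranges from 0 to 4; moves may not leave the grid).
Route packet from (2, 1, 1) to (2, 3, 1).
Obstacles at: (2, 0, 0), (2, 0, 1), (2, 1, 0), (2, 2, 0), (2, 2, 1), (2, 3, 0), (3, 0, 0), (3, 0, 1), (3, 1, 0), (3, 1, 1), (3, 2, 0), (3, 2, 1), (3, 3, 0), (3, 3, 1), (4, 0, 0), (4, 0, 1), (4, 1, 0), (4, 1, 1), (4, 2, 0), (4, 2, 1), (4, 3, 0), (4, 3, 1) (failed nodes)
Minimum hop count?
4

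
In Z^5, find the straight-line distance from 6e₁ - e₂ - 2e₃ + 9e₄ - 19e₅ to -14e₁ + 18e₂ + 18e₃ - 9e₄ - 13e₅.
39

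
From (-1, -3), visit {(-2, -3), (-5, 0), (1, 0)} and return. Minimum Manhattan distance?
18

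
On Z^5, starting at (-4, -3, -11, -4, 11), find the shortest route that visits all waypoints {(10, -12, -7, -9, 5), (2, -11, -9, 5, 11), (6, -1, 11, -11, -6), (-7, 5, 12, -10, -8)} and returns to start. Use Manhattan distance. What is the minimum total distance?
184
(one optimal route: (-4, -3, -11, -4, 11) → (2, -11, -9, 5, 11) → (10, -12, -7, -9, 5) → (6, -1, 11, -11, -6) → (-7, 5, 12, -10, -8) → (-4, -3, -11, -4, 11))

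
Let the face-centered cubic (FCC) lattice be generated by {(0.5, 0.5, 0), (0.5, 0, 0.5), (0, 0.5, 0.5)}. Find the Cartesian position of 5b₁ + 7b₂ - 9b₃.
(6, -2, -1)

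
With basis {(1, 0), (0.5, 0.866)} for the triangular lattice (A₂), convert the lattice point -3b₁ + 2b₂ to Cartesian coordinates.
(-2, 1.732)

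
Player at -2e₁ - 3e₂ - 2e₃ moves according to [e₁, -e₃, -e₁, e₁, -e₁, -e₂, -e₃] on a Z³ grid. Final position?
(-2, -4, -4)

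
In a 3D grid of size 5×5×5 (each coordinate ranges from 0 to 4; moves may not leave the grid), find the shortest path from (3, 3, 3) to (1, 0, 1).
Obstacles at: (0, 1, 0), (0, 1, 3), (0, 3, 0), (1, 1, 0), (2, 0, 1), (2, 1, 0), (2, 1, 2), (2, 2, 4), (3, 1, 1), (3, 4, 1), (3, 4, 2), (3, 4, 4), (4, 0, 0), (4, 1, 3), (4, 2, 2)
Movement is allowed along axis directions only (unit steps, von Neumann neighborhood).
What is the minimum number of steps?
7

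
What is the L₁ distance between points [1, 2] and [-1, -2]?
6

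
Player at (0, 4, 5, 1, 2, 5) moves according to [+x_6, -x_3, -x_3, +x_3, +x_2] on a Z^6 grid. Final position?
(0, 5, 4, 1, 2, 6)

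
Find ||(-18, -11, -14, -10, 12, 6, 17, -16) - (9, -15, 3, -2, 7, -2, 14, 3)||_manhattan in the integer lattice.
91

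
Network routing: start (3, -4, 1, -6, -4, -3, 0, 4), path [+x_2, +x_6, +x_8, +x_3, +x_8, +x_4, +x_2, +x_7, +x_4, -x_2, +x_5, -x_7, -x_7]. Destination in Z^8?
(3, -3, 2, -4, -3, -2, -1, 6)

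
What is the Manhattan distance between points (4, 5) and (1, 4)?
4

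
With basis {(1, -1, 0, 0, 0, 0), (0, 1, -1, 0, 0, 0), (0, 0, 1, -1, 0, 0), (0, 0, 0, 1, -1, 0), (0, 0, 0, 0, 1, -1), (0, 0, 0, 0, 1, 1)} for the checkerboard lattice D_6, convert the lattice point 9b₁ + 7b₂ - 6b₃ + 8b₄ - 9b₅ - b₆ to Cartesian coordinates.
(9, -2, -13, 14, -18, 8)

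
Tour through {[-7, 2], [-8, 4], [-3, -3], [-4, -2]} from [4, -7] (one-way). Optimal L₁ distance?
23
(one optimal route: (4, -7) → (-3, -3) → (-4, -2) → (-7, 2) → (-8, 4))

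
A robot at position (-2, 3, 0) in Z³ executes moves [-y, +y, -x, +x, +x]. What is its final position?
(-1, 3, 0)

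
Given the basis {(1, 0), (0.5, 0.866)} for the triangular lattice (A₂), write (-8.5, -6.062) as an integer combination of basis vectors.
-5b₁ - 7b₂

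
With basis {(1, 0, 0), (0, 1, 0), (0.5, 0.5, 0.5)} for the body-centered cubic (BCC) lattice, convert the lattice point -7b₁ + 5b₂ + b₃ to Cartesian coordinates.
(-6.5, 5.5, 0.5)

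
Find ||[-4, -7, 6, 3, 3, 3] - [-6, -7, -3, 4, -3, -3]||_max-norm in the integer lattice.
9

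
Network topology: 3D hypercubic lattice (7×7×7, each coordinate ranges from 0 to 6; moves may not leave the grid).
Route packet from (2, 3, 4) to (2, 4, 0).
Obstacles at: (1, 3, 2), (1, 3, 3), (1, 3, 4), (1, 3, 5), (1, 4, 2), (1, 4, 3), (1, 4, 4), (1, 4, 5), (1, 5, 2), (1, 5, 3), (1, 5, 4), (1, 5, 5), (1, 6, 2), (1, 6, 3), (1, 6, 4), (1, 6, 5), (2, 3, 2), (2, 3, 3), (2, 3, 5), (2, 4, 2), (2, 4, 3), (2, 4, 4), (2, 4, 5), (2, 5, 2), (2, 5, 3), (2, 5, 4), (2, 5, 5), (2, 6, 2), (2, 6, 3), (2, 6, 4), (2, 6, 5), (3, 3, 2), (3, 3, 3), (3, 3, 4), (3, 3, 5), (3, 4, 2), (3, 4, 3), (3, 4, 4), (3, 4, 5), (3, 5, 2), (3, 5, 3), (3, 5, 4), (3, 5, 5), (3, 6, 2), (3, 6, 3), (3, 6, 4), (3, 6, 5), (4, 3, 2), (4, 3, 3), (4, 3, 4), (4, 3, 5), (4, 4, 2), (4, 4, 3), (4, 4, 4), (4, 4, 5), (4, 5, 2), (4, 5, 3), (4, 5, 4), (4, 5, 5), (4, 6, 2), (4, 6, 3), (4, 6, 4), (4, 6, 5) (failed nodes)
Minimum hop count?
7
(one shortest path: (2, 3, 4) → (2, 2, 4) → (2, 2, 3) → (2, 2, 2) → (2, 2, 1) → (2, 3, 1) → (2, 4, 1) → (2, 4, 0))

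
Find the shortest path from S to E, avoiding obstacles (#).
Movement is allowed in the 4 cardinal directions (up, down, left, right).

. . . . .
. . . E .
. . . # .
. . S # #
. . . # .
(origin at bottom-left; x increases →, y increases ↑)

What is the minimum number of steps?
3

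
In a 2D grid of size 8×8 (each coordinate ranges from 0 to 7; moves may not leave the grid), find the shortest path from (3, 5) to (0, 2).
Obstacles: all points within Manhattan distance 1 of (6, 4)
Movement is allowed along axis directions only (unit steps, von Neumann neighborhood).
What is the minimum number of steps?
6
(one shortest path: (3, 5) → (2, 5) → (1, 5) → (0, 5) → (0, 4) → (0, 3) → (0, 2))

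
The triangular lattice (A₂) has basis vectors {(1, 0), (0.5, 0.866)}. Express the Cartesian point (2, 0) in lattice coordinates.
2b₁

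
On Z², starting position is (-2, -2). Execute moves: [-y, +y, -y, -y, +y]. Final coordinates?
(-2, -3)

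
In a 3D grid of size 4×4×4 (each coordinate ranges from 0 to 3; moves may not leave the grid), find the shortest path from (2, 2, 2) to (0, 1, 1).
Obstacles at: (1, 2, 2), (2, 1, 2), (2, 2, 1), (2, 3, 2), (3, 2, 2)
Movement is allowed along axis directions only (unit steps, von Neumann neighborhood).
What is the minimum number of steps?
6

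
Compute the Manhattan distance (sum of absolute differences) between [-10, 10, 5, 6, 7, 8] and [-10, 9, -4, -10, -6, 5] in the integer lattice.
42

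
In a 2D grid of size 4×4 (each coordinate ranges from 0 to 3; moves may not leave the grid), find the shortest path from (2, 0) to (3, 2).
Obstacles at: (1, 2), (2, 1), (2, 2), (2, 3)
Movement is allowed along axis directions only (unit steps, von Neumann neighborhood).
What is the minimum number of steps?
3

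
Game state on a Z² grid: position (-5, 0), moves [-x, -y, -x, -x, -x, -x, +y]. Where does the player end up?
(-10, 0)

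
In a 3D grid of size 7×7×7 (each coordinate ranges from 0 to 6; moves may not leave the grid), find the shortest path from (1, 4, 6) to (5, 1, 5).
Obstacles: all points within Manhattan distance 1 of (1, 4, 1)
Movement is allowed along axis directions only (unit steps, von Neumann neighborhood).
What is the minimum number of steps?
8
(one shortest path: (1, 4, 6) → (2, 4, 6) → (3, 4, 6) → (4, 4, 6) → (5, 4, 6) → (5, 3, 6) → (5, 2, 6) → (5, 1, 6) → (5, 1, 5))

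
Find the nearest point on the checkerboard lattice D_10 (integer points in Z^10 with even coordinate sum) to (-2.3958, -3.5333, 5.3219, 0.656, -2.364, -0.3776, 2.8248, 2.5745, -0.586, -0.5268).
(-2, -4, 5, 1, -2, 0, 3, 3, -1, -1)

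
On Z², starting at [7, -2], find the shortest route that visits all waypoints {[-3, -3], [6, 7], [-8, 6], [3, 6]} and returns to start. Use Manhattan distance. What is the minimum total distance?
50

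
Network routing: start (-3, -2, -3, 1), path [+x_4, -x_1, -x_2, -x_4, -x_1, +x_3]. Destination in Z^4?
(-5, -3, -2, 1)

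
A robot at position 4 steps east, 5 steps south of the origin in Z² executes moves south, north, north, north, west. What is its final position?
(3, -3)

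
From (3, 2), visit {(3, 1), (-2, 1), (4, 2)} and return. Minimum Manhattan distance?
14
(one optimal route: (3, 2) → (3, 1) → (-2, 1) → (4, 2) → (3, 2))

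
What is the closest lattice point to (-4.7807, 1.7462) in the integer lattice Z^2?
(-5, 2)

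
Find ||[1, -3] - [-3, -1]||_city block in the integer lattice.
6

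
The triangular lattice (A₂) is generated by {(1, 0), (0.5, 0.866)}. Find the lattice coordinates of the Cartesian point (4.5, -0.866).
5b₁ - b₂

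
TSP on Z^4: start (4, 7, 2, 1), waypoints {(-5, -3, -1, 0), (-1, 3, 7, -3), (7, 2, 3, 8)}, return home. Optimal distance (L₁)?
84
(one optimal route: (4, 7, 2, 1) → (-5, -3, -1, 0) → (-1, 3, 7, -3) → (7, 2, 3, 8) → (4, 7, 2, 1))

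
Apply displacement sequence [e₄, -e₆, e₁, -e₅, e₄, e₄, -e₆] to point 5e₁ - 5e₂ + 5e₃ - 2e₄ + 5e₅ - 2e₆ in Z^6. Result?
(6, -5, 5, 1, 4, -4)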